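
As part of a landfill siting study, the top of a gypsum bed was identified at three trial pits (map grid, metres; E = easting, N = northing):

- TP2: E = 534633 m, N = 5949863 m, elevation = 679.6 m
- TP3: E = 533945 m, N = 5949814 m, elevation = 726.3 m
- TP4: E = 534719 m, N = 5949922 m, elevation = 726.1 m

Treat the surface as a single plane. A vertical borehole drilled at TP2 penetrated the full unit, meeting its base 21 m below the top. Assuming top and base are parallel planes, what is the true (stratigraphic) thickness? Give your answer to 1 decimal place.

14.9 m

Two edge vectors: TP2→TP3 = (-688, -49, 46.7), TP2→TP4 = (86, 59, 46.5).
Normal n = (TP2→TP3) × (TP2→TP4) = (-5033.8, 36008.2, -36378).
So ∂z/∂E = −n_x/n_z = −0.13837 and ∂z/∂N = −n_y/n_z = 0.98983.
|∇z| = √(a²+b²) = 0.99946, so dip δ = arctan(0.99946) = 44.98°.
True thickness = vertical thickness × cos δ = 21 × cos 44.98° = 14.9 m.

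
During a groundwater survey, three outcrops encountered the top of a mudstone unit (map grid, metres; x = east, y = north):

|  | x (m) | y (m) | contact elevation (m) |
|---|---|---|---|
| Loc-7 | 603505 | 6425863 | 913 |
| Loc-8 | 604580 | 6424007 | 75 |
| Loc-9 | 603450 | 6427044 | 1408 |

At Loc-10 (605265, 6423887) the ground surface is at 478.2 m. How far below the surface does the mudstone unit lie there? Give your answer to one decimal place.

Let the plane be z = a·x + b·y + c.
Loc-8−Loc-7: 1075a − 1856b = −838;  Loc-9−Loc-7: −55a + 1181b = 495.
Solving gives a = −0.060777990, b = 0.416305851.
Then c = 913 − a·603505 − b·6425863 = −2637531.55.
At (605265, 6423887): z_contact = −36786.79 + 2674301.75 − 2637531.55 = -16.59 m.
Depth below ground = 478.2 − (-16.59) = 494.8 m.

494.8 m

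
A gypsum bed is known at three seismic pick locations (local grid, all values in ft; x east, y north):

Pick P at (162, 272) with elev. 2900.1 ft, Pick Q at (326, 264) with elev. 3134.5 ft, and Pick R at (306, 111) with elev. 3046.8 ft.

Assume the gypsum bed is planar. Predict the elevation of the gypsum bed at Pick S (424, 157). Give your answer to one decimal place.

3235.3 ft

Let the plane be z = a·x + b·y + c.
Pick Q−Pick P: 164a − 8b = 234.4;  Pick R−Pick P: 144a − 161b = 146.7.
Solving gives a = 1.44800, b = 0.38392.
Then c = 2900.1 − a·162 − b·272 = 2561.10.
At (424, 157): z = 614.0 + 60.3 + 2561.10 = 3235.3 ft.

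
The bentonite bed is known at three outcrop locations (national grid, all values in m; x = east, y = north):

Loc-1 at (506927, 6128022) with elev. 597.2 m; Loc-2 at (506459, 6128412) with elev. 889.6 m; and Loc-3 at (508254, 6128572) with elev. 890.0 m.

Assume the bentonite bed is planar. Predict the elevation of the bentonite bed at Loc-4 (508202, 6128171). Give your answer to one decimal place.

Two edge vectors: Loc-1→Loc-2 = (-468, 390, 292.4), Loc-1→Loc-3 = (1327, 550, 292.8).
Normal n = (Loc-1→Loc-2) × (Loc-1→Loc-3) = (-46628, 525045.2, -774930).
So ∂z/∂x = −n_x/n_z = −0.060170596 and ∂z/∂y = −n_y/n_z = 0.677538874.
Intercept c from Loc-1: 597.2 + 30502.10 − 4151973.13 = −4120873.83.
At (508202, 6128171): z = −30578.8 + 4152074.1 − 4120873.83 = 621.4 m.

621.4 m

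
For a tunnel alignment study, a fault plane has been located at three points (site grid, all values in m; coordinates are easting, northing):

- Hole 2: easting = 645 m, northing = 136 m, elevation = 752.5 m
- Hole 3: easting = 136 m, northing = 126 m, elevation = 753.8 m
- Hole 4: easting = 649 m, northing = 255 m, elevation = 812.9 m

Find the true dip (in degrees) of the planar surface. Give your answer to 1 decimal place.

26.9°

Let the plane be z = a·easting + b·northing + c.
Hole 3−Hole 2: −509a − 10b = 1.3;  Hole 4−Hole 2: 4a + 119b = 60.4.
Solving gives a = −0.01253, b = 0.50798.
Gradient magnitude |∇z| = √(a² + b²) = √(0.00016 + 0.25805) = 0.50814.
True dip = arctan(0.50814) = 26.9°, dipping toward S (azimuth ≈ 179°).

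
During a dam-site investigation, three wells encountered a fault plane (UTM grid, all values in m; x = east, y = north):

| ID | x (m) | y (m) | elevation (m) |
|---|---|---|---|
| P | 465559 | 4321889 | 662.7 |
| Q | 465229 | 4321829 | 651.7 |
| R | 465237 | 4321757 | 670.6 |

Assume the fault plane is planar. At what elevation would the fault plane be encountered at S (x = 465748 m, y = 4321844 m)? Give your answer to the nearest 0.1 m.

689.1 m

Let the plane be z = a·x + b·y + c.
Q−P: −330a − 60b = −11;  R−P: −322a − 132b = 7.9.
Solving gives a = 0.079455446, b = −0.253671617.
Then c = 662.7 − a·465559 − b·4321889 = 1060012.07.
At (465748, 4321844): z = 37006.2 − 1096329.2 + 1060012.07 = 689.1 m.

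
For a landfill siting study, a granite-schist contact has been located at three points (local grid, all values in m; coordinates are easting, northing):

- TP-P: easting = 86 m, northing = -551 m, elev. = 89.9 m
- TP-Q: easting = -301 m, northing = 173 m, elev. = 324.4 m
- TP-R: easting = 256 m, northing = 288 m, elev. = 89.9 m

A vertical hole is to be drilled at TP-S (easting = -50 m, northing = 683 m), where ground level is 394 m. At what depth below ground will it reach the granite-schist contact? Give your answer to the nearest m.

134 m

Two edge vectors: TP-P→TP-Q = (-387, 724, 234.5), TP-P→TP-R = (170, 839, 0).
Normal n = (TP-P→TP-Q) × (TP-P→TP-R) = (-196745.5, 39865, -447773).
So ∂z/∂easting = −n_x/n_z = −0.43939 and ∂z/∂northing = −n_y/n_z = 0.08903.
Intercept c from TP-P: 89.9 + 37.79 + 49.06 = 176.74.
At (-50, 683): z_contact = 22.0 + 60.8 + 176.74 = 259.5 m.
Depth below ground = 394 − 259.5 = 134 m.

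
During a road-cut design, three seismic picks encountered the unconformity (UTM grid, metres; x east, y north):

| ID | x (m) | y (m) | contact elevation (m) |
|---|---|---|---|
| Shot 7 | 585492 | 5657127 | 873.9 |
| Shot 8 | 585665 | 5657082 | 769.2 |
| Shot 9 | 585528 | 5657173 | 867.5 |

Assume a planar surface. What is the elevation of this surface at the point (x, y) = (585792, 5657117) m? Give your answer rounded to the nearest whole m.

Let the plane be z = a·x + b·y + c.
Shot 8−Shot 7: 173a − 45b = −104.7;  Shot 9−Shot 7: 36a + 46b = −6.4.
Solving gives a = −0.53290875, b = 0.27792859.
Then c = 873.9 − a·585492 − b·5657127 = −1259389.60.
At (585792, 5657117): z = −312173.7 + 1572274.5 − 1259389.60 = 711.2 m.

711 m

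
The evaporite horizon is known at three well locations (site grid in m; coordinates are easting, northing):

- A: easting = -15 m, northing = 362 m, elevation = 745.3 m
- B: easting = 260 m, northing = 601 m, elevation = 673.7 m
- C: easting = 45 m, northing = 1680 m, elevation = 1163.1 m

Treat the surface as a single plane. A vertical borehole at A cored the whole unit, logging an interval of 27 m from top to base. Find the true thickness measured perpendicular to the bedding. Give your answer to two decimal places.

22.59 m

Let the plane be z = a·easting + b·northing + c.
B−A: 275a + 239b = −71.6;  C−A: 60a + 1318b = 417.8.
Solving gives a = −0.55794, b = 0.34239.
|∇z| = √(a²+b²) = 0.65462, so dip δ = arctan(0.65462) = 33.21°.
True thickness = vertical thickness × cos δ = 27 × cos 33.21° = 22.59 m.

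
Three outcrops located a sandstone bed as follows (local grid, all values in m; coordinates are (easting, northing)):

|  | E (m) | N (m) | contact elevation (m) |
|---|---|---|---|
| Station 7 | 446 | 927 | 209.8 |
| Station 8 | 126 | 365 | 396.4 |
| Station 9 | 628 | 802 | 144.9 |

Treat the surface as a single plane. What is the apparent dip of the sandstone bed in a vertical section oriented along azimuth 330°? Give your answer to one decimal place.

Two edge vectors: Station 7→Station 8 = (-320, -562, 186.6), Station 7→Station 9 = (182, -125, -64.9).
Normal n = (Station 7→Station 8) × (Station 7→Station 9) = (59798.8, 13193.2, 142284).
So ∂z/∂E = −n_x/n_z = −0.42028 and ∂z/∂N = −n_y/n_z = −0.09272.
Unit vector along 330° is (sin 330°, cos 330°) = (-0.5000, 0.8660).
Slope in that direction = a·(-0.5000) + b·(0.8660) = 0.12984.
Apparent dip = arctan|0.12984| = 7.4° (true dip is 23.3°, so apparent ≤ true as expected).

7.4°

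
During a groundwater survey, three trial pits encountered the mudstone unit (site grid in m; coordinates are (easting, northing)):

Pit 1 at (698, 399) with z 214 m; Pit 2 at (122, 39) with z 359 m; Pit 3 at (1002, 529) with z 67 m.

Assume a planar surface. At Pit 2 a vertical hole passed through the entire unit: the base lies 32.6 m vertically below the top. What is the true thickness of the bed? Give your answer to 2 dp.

17.81 m

Let the plane be z = a·E + b·N + c.
Pit 2−Pit 1: −576a − 360b = 145;  Pit 3−Pit 1: 304a + 130b = −147.
Solving gives a = −0.98582, b = 1.17454.
|∇z| = √(a²+b²) = 1.53342, so dip δ = arctan(1.53342) = 56.89°.
True thickness = vertical thickness × cos δ = 32.6 × cos 56.89° = 17.81 m.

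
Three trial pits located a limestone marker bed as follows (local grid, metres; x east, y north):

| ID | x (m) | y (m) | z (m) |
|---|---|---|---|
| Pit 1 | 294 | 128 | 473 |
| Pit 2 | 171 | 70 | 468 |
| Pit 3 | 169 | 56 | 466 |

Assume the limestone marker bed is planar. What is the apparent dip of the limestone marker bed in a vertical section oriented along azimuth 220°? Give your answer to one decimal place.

Two edge vectors: Pit 1→Pit 2 = (-123, -58, -5), Pit 1→Pit 3 = (-125, -72, -7).
Normal n = (Pit 1→Pit 2) × (Pit 1→Pit 3) = (46, -236, 1606).
So ∂z/∂x = −n_x/n_z = −0.02864 and ∂z/∂y = −n_y/n_z = 0.14695.
Unit vector along 220° is (sin 220°, cos 220°) = (-0.6428, -0.7660).
Slope in that direction = a·(-0.6428) + b·(-0.7660) = −0.09416.
Apparent dip = arctan|0.09416| = 5.4° (true dip is 8.5°, so apparent ≤ true as expected).

5.4°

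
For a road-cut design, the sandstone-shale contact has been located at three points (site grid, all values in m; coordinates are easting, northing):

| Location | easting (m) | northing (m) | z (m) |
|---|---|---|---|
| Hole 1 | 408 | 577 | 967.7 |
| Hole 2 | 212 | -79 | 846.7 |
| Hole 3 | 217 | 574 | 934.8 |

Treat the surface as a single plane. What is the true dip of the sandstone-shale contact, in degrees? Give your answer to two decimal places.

12.21°

Two edge vectors: Hole 1→Hole 2 = (-196, -656, -121), Hole 1→Hole 3 = (-191, -3, -32.9).
Normal n = (Hole 1→Hole 2) × (Hole 1→Hole 3) = (21219.4, 16662.6, -124708).
So ∂z/∂easting = −n_x/n_z = 0.17015 and ∂z/∂northing = −n_y/n_z = 0.13361.
Gradient magnitude |∇z| = √(a² + b²) = √(0.02895 + 0.01785) = 0.21634.
True dip = arctan(0.21634) = 12.21°, dipping toward SW (azimuth ≈ 232°).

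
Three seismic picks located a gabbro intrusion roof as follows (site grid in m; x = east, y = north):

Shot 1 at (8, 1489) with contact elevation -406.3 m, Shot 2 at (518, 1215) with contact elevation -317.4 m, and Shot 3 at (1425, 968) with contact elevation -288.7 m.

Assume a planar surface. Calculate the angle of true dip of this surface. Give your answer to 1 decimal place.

28.8°

Two edge vectors: Shot 1→Shot 2 = (510, -274, 88.9), Shot 1→Shot 3 = (1417, -521, 117.6).
Normal n = (Shot 1→Shot 2) × (Shot 1→Shot 3) = (14094.5, 65995.3, 122548).
So ∂z/∂x = −n_x/n_z = −0.11501 and ∂z/∂y = −n_y/n_z = −0.53853.
Gradient magnitude |∇z| = √(a² + b²) = √(0.01323 + 0.29001) = 0.55067.
True dip = arctan(0.55067) = 28.8°, dipping toward NNE (azimuth ≈ 012°).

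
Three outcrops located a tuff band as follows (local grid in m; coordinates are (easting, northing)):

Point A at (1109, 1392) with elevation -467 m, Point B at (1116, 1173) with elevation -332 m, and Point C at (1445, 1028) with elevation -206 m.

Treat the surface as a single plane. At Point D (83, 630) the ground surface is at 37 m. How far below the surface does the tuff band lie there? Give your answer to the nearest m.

153 m

Two edge vectors: Point A→Point B = (7, -219, 135), Point A→Point C = (336, -364, 261).
Normal n = (Point A→Point B) × (Point A→Point C) = (-8019, 43533, 71036).
So ∂z/∂E = −n_x/n_z = 0.11289 and ∂z/∂N = −n_y/n_z = −0.61283.
Intercept c from Point A: -467 − 125.19 + 853.06 = 260.87.
At (83, 630): z_contact = 9.4 − 386.1 + 260.87 = -115.8 m.
Depth below ground = 37 − (-115.8) = 153 m.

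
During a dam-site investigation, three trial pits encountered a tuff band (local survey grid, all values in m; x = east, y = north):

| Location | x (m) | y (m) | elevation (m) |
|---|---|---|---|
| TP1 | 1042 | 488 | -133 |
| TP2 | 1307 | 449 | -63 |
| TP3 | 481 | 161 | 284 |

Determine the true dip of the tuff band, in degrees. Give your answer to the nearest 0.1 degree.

Let the plane be z = a·x + b·y + c.
TP2−TP1: 265a − 39b = 70;  TP3−TP1: −561a − 327b = 417.
Solving gives a = 0.06106, b = −1.37998.
Gradient magnitude |∇z| = √(a² + b²) = √(0.00373 + 1.90435) = 1.38133.
True dip = arctan(1.38133) = 54.1°, dipping toward N (azimuth ≈ 357°).

54.1°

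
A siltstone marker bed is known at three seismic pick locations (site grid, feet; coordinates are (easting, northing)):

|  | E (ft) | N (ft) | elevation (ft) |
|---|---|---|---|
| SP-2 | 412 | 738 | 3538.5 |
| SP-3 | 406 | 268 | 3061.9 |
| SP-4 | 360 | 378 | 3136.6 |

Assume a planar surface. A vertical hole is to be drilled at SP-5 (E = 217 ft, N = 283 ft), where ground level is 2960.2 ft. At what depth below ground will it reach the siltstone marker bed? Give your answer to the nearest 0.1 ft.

Two edge vectors: SP-2→SP-3 = (-6, -470, -476.6), SP-2→SP-4 = (-52, -360, -401.9).
Normal n = (SP-2→SP-3) × (SP-2→SP-4) = (17317, 22371.8, -22280).
So ∂z/∂E = −n_x/n_z = 0.77724 and ∂z/∂N = −n_y/n_z = 1.00412.
Intercept c from SP-2: 3538.5 − 320.22 − 741.04 = 2477.23.
At (217, 283): z_contact = 168.66 + 284.17 + 2477.23 = 2930.06 ft.
Depth below ground = 2960.2 − 2930.06 = 30.1 ft.

30.1 ft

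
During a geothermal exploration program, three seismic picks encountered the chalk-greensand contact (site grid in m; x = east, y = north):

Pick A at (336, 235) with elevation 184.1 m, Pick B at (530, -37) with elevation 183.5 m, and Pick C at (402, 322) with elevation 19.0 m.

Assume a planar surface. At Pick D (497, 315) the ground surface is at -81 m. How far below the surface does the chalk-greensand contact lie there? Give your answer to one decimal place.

Let the plane be z = a·x + b·y + c.
Pick B−Pick A: 194a − 272b = −0.6;  Pick C−Pick A: 66a + 87b = −165.1.
Solving gives a = −1.29082, b = −0.91846.
Then c = 184.1 − a·336 − b·235 = 833.65.
At (497, 315): z_contact = −641.54 − 289.31 + 833.65 = -97.20 m.
Depth below ground = -81 − (-97.20) = 16.2 m.

16.2 m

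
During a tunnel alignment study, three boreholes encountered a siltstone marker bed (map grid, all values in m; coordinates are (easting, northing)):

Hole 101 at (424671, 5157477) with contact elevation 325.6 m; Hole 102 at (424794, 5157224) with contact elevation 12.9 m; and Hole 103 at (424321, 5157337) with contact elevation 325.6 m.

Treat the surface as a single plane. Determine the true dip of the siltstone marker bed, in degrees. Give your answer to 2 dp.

Two edge vectors: Hole 101→Hole 102 = (123, -253, -312.7), Hole 101→Hole 103 = (-350, -140, 0).
Normal n = (Hole 101→Hole 102) × (Hole 101→Hole 103) = (-43778, 109445, -105770).
So ∂z/∂E = −n_x/n_z = −0.41390 and ∂z/∂N = −n_y/n_z = 1.03475.
Gradient magnitude |∇z| = √(a² + b²) = √(0.17131 + 1.07070) = 1.11445.
True dip = arctan(1.11445) = 48.10°, dipping toward SSE (azimuth ≈ 158°).

48.10°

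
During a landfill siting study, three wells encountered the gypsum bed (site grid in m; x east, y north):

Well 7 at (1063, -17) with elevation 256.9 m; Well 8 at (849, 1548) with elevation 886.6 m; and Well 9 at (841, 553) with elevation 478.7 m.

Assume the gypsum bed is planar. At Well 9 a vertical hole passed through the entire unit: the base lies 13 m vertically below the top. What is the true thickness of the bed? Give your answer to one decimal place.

12.0 m

Let the plane be z = a·x + b·y + c.
Well 8−Well 7: −214a + 1565b = 629.7;  Well 9−Well 7: −222a + 570b = 221.8.
Solving gives a = 0.05239, b = 0.40953.
|∇z| = √(a²+b²) = 0.41287, so dip δ = arctan(0.41287) = 22.43°.
True thickness = vertical thickness × cos δ = 13 × cos 22.43° = 12.0 m.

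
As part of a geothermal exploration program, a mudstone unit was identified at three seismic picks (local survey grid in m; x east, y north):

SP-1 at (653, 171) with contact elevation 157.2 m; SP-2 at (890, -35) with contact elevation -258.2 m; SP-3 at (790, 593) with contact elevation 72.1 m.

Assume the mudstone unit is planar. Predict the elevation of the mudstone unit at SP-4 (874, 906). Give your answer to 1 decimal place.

Two edge vectors: SP-1→SP-2 = (237, -206, -415.4), SP-1→SP-3 = (137, 422, -85.1).
Normal n = (SP-1→SP-2) × (SP-1→SP-3) = (192829.4, -36741.1, 128236).
So ∂z/∂x = −n_x/n_z = −1.50371 and ∂z/∂y = −n_y/n_z = 0.28651.
Intercept c from SP-1: 157.2 + 981.92 − 48.99 = 1090.13.
At (874, 906): z = −1314.2 + 259.6 + 1090.13 = 35.5 m.

35.5 m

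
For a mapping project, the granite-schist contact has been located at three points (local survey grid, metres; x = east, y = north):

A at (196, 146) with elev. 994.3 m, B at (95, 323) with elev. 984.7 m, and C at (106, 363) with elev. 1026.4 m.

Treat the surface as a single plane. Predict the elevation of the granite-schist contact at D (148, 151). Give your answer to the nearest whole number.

Let the plane be z = a·x + b·y + c.
B−A: −101a + 177b = −9.6;  C−A: −90a + 217b = 32.1.
Solving gives a = 1.29696, b = 0.68584.
Then c = 994.3 − a·196 − b·146 = 639.96.
At (148, 151): z = 192.0 + 103.6 + 639.96 = 935.5 m.

935 m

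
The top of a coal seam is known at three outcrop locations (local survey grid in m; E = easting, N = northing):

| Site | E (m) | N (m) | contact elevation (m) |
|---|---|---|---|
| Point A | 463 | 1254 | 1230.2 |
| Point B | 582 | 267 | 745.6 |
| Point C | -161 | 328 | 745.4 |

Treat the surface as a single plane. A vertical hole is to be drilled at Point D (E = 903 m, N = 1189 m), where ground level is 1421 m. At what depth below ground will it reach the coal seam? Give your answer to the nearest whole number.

Two edge vectors: Point A→Point B = (119, -987, -484.6), Point A→Point C = (-624, -926, -484.8).
Normal n = (Point A→Point B) × (Point A→Point C) = (29758, 360081.6, -726082).
So ∂z/∂E = −n_x/n_z = 0.04098 and ∂z/∂N = −n_y/n_z = 0.49592.
Intercept c from Point A: 1230.2 − 18.98 − 621.89 = 589.34.
At (903, 1189): z_contact = 37.0 + 589.7 + 589.34 = 1216.0 m.
Depth below ground = 1421 − 1216.0 = 205 m.

205 m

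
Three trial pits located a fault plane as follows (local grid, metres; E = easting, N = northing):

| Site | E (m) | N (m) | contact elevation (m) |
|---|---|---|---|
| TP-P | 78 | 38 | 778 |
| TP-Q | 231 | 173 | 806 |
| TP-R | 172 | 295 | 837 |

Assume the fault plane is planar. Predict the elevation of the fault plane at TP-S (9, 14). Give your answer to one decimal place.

Two edge vectors: TP-P→TP-Q = (153, 135, 28), TP-P→TP-R = (94, 257, 59).
Normal n = (TP-P→TP-Q) × (TP-P→TP-R) = (769, -6395, 26631).
So ∂z/∂E = −n_x/n_z = −0.02888 and ∂z/∂N = −n_y/n_z = 0.24013.
Intercept c from TP-P: 778 + 2.25 − 9.13 = 771.13.
At (9, 14): z = −0.3 + 3.4 + 771.13 = 774.2 m.

774.2 m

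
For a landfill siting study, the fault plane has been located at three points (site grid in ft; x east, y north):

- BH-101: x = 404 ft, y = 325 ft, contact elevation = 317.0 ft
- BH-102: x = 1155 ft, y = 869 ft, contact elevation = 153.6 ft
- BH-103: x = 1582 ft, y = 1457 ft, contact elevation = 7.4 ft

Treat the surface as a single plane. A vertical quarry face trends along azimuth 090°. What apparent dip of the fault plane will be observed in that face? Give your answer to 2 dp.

Let the plane be z = a·x + b·y + c.
BH-102−BH-101: 751a + 544b = −163.4;  BH-103−BH-101: 1178a + 1132b = −309.6.
Solving gives a = −0.07906, b = −0.19123.
Unit vector along 090° is (sin 90°, cos 90°) = (1.0000, 0.0000).
Slope in that direction = a·(1.0000) + b·(0.0000) = −0.07906.
Apparent dip = arctan|0.07906| = 4.52° (true dip is 11.7°, so apparent ≤ true as expected).

4.52°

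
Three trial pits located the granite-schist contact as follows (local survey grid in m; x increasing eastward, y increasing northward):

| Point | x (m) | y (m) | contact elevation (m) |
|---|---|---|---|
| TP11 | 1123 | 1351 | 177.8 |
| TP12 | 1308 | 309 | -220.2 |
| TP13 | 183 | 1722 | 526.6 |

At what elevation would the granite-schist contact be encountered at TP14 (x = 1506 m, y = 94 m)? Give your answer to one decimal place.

-340.2 m

Two edge vectors: TP11→TP12 = (185, -1042, -398), TP11→TP13 = (-940, 371, 348.8).
Normal n = (TP11→TP12) × (TP11→TP13) = (-215791.6, 309592, -910845).
So ∂z/∂x = −n_x/n_z = −0.236914 and ∂z/∂y = −n_y/n_z = 0.339895.
Intercept c from TP11: 177.8 + 266.05 − 459.20 = −15.34.
At (1506, 94): z = −356.8 + 32.0 − 15.34 = -340.2 m.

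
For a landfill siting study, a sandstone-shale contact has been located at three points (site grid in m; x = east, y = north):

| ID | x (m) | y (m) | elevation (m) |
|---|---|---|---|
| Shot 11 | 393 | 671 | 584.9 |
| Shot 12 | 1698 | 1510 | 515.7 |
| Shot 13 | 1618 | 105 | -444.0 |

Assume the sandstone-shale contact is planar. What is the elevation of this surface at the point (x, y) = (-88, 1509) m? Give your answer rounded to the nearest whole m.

Two edge vectors: Shot 11→Shot 12 = (1305, 839, -69.2), Shot 11→Shot 13 = (1225, -566, -1028.9).
Normal n = (Shot 11→Shot 12) × (Shot 11→Shot 13) = (-902414.3, 1257944.5, -1766405).
So ∂z/∂x = −n_x/n_z = −0.51088 and ∂z/∂y = −n_y/n_z = 0.71215.
Intercept c from Shot 11: 584.9 + 200.77 − 477.85 = 307.82.
At (-88, 1509): z = 45.0 + 1074.6 + 307.82 = 1427.4 m.

1427 m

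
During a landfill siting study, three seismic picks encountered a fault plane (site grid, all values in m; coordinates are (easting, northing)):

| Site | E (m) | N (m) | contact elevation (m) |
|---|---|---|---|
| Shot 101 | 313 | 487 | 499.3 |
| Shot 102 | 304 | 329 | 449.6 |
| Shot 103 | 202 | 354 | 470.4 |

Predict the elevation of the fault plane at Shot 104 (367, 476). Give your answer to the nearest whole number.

489 m

Two edge vectors: Shot 101→Shot 102 = (-9, -158, -49.7), Shot 101→Shot 103 = (-111, -133, -28.9).
Normal n = (Shot 101→Shot 102) × (Shot 101→Shot 103) = (-2043.9, 5256.6, -16341).
So ∂z/∂E = −n_x/n_z = −0.12508 and ∂z/∂N = −n_y/n_z = 0.32168.
Intercept c from Shot 101: 499.3 + 39.15 − 156.66 = 381.79.
At (367, 476): z = −45.9 + 153.1 + 381.79 = 489.0 m.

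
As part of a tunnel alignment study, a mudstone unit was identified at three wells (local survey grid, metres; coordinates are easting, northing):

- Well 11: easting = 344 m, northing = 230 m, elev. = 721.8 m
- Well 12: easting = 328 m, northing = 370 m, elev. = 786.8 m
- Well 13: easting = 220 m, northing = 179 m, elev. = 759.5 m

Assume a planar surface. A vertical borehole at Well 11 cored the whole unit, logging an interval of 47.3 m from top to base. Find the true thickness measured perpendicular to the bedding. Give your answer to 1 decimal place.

Two edge vectors: Well 11→Well 12 = (-16, 140, 65), Well 11→Well 13 = (-124, -51, 37.7).
Normal n = (Well 11→Well 12) × (Well 11→Well 13) = (8593, -7456.8, 18176).
So ∂z/∂easting = −n_x/n_z = −0.47277 and ∂z/∂northing = −n_y/n_z = 0.41026.
|∇z| = √(a²+b²) = 0.62595, so dip δ = arctan(0.62595) = 32.04°.
True thickness = vertical thickness × cos δ = 47.3 × cos 32.04° = 40.1 m.

40.1 m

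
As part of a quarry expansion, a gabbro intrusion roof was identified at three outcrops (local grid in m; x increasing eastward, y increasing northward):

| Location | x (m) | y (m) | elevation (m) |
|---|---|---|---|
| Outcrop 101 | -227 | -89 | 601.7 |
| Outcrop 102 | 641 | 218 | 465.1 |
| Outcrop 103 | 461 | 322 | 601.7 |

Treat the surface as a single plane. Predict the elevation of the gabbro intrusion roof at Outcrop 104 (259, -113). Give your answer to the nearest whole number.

Two edge vectors: Outcrop 101→Outcrop 102 = (868, 307, -136.6), Outcrop 101→Outcrop 103 = (688, 411, 0).
Normal n = (Outcrop 101→Outcrop 102) × (Outcrop 101→Outcrop 103) = (56142.6, -93980.8, 145532).
So ∂z/∂x = −n_x/n_z = −0.38577 and ∂z/∂y = −n_y/n_z = 0.64577.
Intercept c from Outcrop 101: 601.7 − 87.57 + 57.47 = 571.60.
At (259, -113): z = −99.9 − 73.0 + 571.60 = 398.7 m.

399 m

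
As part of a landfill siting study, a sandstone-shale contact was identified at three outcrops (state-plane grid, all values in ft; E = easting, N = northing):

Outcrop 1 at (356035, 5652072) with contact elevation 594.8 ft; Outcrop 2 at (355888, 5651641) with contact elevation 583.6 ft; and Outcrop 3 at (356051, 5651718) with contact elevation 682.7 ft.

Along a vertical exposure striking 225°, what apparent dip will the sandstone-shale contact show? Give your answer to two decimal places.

Two edge vectors: Outcrop 1→Outcrop 2 = (-147, -431, -11.2), Outcrop 1→Outcrop 3 = (16, -354, 87.9).
Normal n = (Outcrop 1→Outcrop 2) × (Outcrop 1→Outcrop 3) = (-41849.7, 12742.1, 58934).
So ∂z/∂E = −n_x/n_z = 0.71011 and ∂z/∂N = −n_y/n_z = −0.21621.
Unit vector along 225° is (sin 225°, cos 225°) = (-0.7071, -0.7071).
Slope in that direction = a·(-0.7071) + b·(-0.7071) = −0.34924.
Apparent dip = arctan|0.34924| = 19.25° (true dip is 36.6°, so apparent ≤ true as expected).

19.25°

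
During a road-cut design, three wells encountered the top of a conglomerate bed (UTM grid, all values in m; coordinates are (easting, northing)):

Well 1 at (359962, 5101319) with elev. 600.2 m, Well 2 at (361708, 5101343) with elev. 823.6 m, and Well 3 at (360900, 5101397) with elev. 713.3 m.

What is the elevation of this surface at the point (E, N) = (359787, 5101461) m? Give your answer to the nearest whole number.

562 m

Two edge vectors: Well 1→Well 2 = (1746, 24, 223.4), Well 1→Well 3 = (938, 78, 113.1).
Normal n = (Well 1→Well 2) × (Well 1→Well 3) = (-14710.8, 12076.6, 113676).
So ∂z/∂E = −n_x/n_z = 0.12940990 and ∂z/∂N = −n_y/n_z = −0.10623702.
Intercept c from Well 1: 600.2 − 46582.65 + 541948.95 = 495966.50.
At (359787, 5101461): z = 46560.0 − 541964.0 + 495966.50 = 562.5 m.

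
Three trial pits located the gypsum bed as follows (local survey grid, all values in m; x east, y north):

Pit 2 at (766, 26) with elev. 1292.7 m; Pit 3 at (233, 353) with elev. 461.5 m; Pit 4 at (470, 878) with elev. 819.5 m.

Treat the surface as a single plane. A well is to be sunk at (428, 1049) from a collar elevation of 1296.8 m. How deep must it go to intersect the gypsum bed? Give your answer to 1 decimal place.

Let the plane be z = a·x + b·y + c.
Pit 3−Pit 2: −533a + 327b = −831.2;  Pit 4−Pit 2: −296a + 852b = −473.2.
Solving gives a = 1.548863, b = −0.017296.
Then c = 1292.7 − a·766 − b·26 = 106.72.
At (428, 1049): z_contact = 662.91 − 18.14 + 106.72 = 751.49 m.
Depth below ground = 1296.8 − 751.49 = 545.3 m.

545.3 m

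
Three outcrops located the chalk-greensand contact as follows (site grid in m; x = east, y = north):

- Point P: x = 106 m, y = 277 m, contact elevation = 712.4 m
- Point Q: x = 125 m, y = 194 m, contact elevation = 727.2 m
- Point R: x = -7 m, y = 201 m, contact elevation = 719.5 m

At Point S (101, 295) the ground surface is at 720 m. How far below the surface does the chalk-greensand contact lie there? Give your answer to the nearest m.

Let the plane be z = a·x + b·y + c.
Point Q−Point P: 19a − 83b = 14.8;  Point R−Point P: −113a − 76b = 7.1.
Solving gives a = 0.04948, b = −0.16699.
Then c = 712.4 − a·106 − b·277 = 753.41.
At (101, 295): z_contact = 5.0 − 49.3 + 753.41 = 709.1 m.
Depth below ground = 720 − 709.1 = 11 m.

11 m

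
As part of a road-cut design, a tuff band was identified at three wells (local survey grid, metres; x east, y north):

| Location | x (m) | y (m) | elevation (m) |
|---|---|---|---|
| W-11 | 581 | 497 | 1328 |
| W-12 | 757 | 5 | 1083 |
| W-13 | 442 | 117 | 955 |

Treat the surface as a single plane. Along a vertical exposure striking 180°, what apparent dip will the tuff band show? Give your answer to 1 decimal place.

Two edge vectors: W-11→W-12 = (176, -492, -245), W-11→W-13 = (-139, -380, -373).
Normal n = (W-11→W-12) × (W-11→W-13) = (90416, 99703, -135268).
So ∂z/∂x = −n_x/n_z = 0.66842 and ∂z/∂y = −n_y/n_z = 0.73708.
Unit vector along 180° is (sin 180°, cos 180°) = (0.0000, -1.0000).
Slope in that direction = a·(0.0000) + b·(-1.0000) = −0.73708.
Apparent dip = arctan|0.73708| = 36.4° (true dip is 44.9°, so apparent ≤ true as expected).

36.4°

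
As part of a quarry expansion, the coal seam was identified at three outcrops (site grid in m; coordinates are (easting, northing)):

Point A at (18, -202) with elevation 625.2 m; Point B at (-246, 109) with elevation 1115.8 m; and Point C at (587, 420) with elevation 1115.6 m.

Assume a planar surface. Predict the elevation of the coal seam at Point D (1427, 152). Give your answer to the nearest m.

Let the plane be z = a·E + b·N + c.
Point B−Point A: −264a + 311b = 490.6;  Point C−Point A: 569a + 622b = 490.4.
Solving gives a = −0.44740, b = 1.19770.
Then c = 625.2 − a·18 − b·-202 = 875.19.
At (1427, 152): z = −638.4 + 182.1 + 875.19 = 418.8 m.

419 m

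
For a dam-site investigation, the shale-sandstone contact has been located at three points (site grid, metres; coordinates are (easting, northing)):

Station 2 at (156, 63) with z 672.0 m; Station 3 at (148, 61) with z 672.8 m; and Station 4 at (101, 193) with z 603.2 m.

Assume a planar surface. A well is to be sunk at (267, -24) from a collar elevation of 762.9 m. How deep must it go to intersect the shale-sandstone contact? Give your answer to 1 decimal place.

42.7 m

Let the plane be z = a·E + b·N + c.
Station 3−Station 2: −8a − 2b = 0.8;  Station 4−Station 2: −55a + 130b = −68.8.
Solving gives a = 0.02922, b = −0.51687.
Then c = 672 − a·156 − b·63 = 700.00.
At (267, -24): z_contact = 7.80 + 12.40 + 700.00 = 720.21 m.
Depth below ground = 762.9 − 720.21 = 42.7 m.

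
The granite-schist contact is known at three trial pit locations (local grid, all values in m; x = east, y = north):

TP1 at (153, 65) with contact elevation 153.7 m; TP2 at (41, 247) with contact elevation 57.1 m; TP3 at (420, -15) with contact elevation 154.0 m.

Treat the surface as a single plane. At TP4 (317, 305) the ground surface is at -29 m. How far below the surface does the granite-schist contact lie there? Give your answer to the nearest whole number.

5 m

Let the plane be z = a·x + b·y + c.
TP2−TP1: −112a + 182b = −96.6;  TP3−TP1: 267a − 80b = 0.3.
Solving gives a = −0.19361, b = −0.64991.
Then c = 153.7 − a·153 − b·65 = 225.57.
At (317, 305): z_contact = −61.4 − 198.2 + 225.57 = -34.0 m.
Depth below ground = -29 − (-34.0) = 5 m.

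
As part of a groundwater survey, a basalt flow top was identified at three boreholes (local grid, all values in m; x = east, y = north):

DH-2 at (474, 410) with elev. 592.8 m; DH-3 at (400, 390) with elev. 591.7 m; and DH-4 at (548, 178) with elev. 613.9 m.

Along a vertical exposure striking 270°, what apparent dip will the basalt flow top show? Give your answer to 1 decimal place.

Let the plane be z = a·x + b·y + c.
DH-3−DH-2: −74a − 20b = −1.1;  DH-4−DH-2: 74a − 232b = 21.1.
Solving gives a = 0.03631, b = −0.07937.
Unit vector along 270° is (sin 270°, cos 270°) = (-1.0000, -0.0000).
Slope in that direction = a·(-1.0000) + b·(-0.0000) = −0.03631.
Apparent dip = arctan|0.03631| = 2.1° (true dip is 5.0°, so apparent ≤ true as expected).

2.1°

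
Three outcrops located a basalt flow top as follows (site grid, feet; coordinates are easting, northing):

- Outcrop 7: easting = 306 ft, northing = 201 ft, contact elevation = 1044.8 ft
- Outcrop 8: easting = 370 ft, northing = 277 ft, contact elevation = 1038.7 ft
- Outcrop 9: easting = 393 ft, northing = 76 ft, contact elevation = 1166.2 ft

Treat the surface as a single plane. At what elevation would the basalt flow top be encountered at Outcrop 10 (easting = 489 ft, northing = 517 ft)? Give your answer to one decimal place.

971.3 ft

Two edge vectors: Outcrop 7→Outcrop 8 = (64, 76, -6.1), Outcrop 7→Outcrop 9 = (87, -125, 121.4).
Normal n = (Outcrop 7→Outcrop 8) × (Outcrop 7→Outcrop 9) = (8463.9, -8300.3, -14612).
So ∂z/∂easting = −n_x/n_z = 0.57924 and ∂z/∂northing = −n_y/n_z = −0.56805.
Intercept c from Outcrop 7: 1044.8 − 177.25 + 114.18 = 981.73.
At (489, 517): z = 283.2 − 293.7 + 981.73 = 971.3 ft.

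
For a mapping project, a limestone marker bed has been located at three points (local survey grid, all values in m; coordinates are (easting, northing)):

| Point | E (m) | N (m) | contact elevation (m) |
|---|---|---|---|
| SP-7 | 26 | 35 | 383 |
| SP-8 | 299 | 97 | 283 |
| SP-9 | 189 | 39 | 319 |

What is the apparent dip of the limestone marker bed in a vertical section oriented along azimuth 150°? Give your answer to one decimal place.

Two edge vectors: SP-7→SP-8 = (273, 62, -100), SP-7→SP-9 = (163, 4, -64).
Normal n = (SP-7→SP-8) × (SP-7→SP-9) = (-3568, 1172, -9014).
So ∂z/∂E = −n_x/n_z = −0.39583 and ∂z/∂N = −n_y/n_z = 0.13002.
Unit vector along 150° is (sin 150°, cos 150°) = (0.5000, -0.8660).
Slope in that direction = a·(0.5000) + b·(-0.8660) = −0.31051.
Apparent dip = arctan|0.31051| = 17.3° (true dip is 22.6°, so apparent ≤ true as expected).

17.3°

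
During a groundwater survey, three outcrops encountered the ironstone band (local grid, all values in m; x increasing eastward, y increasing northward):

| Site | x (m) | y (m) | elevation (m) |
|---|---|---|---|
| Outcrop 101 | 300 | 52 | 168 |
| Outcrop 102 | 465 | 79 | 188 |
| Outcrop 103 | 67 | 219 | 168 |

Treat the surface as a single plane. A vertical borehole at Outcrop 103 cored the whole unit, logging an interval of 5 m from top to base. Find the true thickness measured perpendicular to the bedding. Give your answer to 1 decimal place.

Let the plane be z = a·x + b·y + c.
Outcrop 102−Outcrop 101: 165a + 27b = 20;  Outcrop 103−Outcrop 101: −233a + 167b = 0.
Solving gives a = 0.09868, b = 0.13768.
|∇z| = √(a²+b²) = 0.16939, so dip δ = arctan(0.16939) = 9.61°.
True thickness = vertical thickness × cos δ = 5 × cos 9.61° = 4.9 m.

4.9 m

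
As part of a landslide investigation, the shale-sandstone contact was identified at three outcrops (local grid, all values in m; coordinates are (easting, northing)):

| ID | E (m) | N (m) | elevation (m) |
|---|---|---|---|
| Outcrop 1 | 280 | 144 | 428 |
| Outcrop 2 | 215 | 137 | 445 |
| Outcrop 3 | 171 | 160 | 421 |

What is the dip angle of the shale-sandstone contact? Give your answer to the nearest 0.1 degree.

Let the plane be z = a·E + b·N + c.
Outcrop 2−Outcrop 1: −65a − 7b = 17;  Outcrop 3−Outcrop 1: −109a + 16b = −7.
Solving gives a = −0.12368, b = −1.28009.
Gradient magnitude |∇z| = √(a² + b²) = √(0.01530 + 1.63863) = 1.28605.
True dip = arctan(1.28605) = 52.1°, dipping toward N (azimuth ≈ 006°).

52.1°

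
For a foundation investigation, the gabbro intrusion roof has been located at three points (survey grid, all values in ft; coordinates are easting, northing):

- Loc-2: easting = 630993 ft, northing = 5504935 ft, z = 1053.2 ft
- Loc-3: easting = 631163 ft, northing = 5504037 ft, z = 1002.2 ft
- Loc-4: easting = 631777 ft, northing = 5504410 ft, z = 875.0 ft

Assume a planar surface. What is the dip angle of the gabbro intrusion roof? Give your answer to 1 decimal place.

12.3°

Two edge vectors: Loc-2→Loc-3 = (170, -898, -51), Loc-2→Loc-4 = (784, -525, -178.2).
Normal n = (Loc-2→Loc-3) × (Loc-2→Loc-4) = (133248.6, -9690, 614782).
So ∂z/∂easting = −n_x/n_z = −0.21674 and ∂z/∂northing = −n_y/n_z = 0.01576.
Gradient magnitude |∇z| = √(a² + b²) = √(0.04698 + 0.00025) = 0.21731.
True dip = arctan(0.21731) = 12.3°, dipping toward E (azimuth ≈ 094°).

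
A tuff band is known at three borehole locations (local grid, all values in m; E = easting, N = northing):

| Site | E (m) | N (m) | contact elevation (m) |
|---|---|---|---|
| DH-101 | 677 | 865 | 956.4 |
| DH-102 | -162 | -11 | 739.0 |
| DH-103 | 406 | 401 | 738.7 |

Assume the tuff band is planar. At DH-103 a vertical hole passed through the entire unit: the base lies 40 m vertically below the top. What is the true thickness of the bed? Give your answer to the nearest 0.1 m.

28.2 m

Two edge vectors: DH-101→DH-102 = (-839, -876, -217.4), DH-101→DH-103 = (-271, -464, -217.7).
Normal n = (DH-101→DH-102) × (DH-101→DH-103) = (89831.6, -123734.9, 151900).
So ∂z/∂E = −n_x/n_z = −0.59139 and ∂z/∂N = −n_y/n_z = 0.81458.
|∇z| = √(a²+b²) = 1.00662, so dip δ = arctan(1.00662) = 45.19°.
True thickness = vertical thickness × cos δ = 40 × cos 45.19° = 28.2 m.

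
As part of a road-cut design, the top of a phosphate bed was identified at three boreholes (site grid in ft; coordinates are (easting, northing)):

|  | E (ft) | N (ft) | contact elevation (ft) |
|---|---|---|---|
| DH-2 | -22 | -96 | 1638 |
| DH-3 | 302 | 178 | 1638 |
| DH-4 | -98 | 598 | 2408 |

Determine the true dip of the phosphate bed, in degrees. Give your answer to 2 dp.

Let the plane be z = a·E + b·N + c.
DH-3−DH-2: 324a + 274b = 0;  DH-4−DH-2: −76a + 694b = 770.
Solving gives a = −0.85876, b = 1.01547.
Gradient magnitude |∇z| = √(a² + b²) = √(0.73747 + 1.03117) = 1.32990.
True dip = arctan(1.32990) = 53.06°, dipping toward SE (azimuth ≈ 140°).

53.06°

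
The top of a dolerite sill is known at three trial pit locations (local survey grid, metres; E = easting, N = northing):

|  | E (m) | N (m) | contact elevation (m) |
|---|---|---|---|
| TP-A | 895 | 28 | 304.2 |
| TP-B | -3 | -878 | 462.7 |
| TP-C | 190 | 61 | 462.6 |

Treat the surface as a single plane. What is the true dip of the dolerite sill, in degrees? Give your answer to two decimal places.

Let the plane be z = a·E + b·N + c.
TP-B−TP-A: −898a − 906b = 158.5;  TP-C−TP-A: −705a + 33b = 158.4.
Solving gives a = −0.22254, b = 0.04563.
Gradient magnitude |∇z| = √(a² + b²) = √(0.04953 + 0.00208) = 0.22718.
True dip = arctan(0.22718) = 12.80°, dipping toward ESE (azimuth ≈ 102°).

12.80°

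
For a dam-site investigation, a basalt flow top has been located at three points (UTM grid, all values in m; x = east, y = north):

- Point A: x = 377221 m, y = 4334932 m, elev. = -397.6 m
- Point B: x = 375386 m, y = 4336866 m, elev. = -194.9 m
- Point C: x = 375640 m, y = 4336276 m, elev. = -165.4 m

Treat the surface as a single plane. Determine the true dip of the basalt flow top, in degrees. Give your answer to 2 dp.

19.19°

Let the plane be z = a·x + b·y + c.
Point B−Point A: −1835a + 1934b = 202.7;  Point C−Point A: −1581a + 1344b = 232.2.
Solving gives a = −0.29868, b = −0.17859.
Gradient magnitude |∇z| = √(a² + b²) = √(0.08921 + 0.03189) = 0.34800.
True dip = arctan(0.34800) = 19.19°, dipping toward ENE (azimuth ≈ 059°).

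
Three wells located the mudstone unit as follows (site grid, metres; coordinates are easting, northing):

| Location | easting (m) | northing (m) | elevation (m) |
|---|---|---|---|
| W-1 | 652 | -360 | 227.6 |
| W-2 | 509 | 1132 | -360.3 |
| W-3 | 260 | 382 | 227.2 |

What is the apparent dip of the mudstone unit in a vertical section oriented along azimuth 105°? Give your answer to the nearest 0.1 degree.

Two edge vectors: W-1→W-2 = (-143, 1492, -587.9), W-1→W-3 = (-392, 742, -0.4).
Normal n = (W-1→W-2) × (W-1→W-3) = (435625, 230399.6, 478758).
So ∂z/∂easting = −n_x/n_z = −0.90991 and ∂z/∂northing = −n_y/n_z = −0.48124.
Unit vector along 105° is (sin 105°, cos 105°) = (0.9659, -0.2588).
Slope in that direction = a·(0.9659) + b·(-0.2588) = −0.75435.
Apparent dip = arctan|0.75435| = 37.0° (true dip is 45.8°, so apparent ≤ true as expected).

37.0°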